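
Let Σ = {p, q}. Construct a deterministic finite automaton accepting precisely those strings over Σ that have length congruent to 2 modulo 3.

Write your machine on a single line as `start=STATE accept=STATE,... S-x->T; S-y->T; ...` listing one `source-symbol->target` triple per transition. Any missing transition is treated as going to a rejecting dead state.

Only the length mod 3 matters, so use a 3-cycle: from any state, every input symbol moves to the next state, wrapping C back to A. Mark C accepting.
A 3-state machine:
       p  q 
>  A   B  B 
   B   C  C 
 * C   A  A 
(> = start, * = accepting)

start=A; accept=C; A-p->B; A-q->B; B-p->C; B-q->C; C-p->A; C-q->A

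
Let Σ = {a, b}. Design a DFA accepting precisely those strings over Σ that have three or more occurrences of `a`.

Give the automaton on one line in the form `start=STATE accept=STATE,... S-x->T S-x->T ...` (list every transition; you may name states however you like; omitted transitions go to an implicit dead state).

start=s0 accept=s3,s4 s0-a->s1 s0-b->s0 s1-a->s2 s1-b->s1 s2-a->s3 s2-b->s2 s3-a->s4 s3-b->s3 s4-a->s4 s4-b->s4

Only the number of `a`s matters, and only up to 4. Make a chain s0 → s1 → s2 → s3 → s4 advanced by each `a` (with s4 absorbing); every other symbol self-loops. The accepting set is {s3, s4}.
A 5-state machine:
        a   b  
>  s0   s1  s0 
   s1   s2  s1 
   s2   s3  s2 
 * s3   s4  s3 
 * s4   s4  s4 
(> = start, * = accepting)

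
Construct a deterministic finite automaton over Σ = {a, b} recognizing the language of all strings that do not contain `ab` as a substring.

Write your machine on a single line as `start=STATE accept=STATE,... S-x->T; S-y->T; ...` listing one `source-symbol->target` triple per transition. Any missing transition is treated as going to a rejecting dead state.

start=q0; accept=q0,q1; q0-a->q1; q0-b->q0; q1-a->q1; q1-b->q2; q2-a->q2; q2-b->q2

This is the complement of 'contains `ab`'. Use the same substring-matching states — q0 through q2 holding how much of `ab` has just been matched — but flip the accepting set: everything except the trap q2 accepts.
        a   b  
>* q0   q1  q0 
 * q1   q1  q2 
   q2   q2  q2 
(> = start, * = accepting)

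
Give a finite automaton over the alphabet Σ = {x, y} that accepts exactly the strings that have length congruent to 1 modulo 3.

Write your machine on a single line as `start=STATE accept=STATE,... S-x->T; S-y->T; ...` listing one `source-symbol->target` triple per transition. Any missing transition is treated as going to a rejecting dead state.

start=q0; accept=q1; q0-x->q1; q0-y->q1; q1-x->q2; q1-y->q2; q2-x->q0; q2-y->q0

Only the length mod 3 matters, so use a 3-cycle: from any state, every input symbol moves to the next state, wrapping q2 back to q0. Mark q1 accepting.
        x   y  
>  q0   q1  q1 
 * q1   q2  q2 
   q2   q0  q0 
(> = start, * = accepting)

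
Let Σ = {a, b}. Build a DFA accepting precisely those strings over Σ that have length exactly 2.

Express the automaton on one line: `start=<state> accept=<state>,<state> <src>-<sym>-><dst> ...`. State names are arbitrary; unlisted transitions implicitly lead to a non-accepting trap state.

start=q0 accept=q2 q0-a->q1 q0-b->q1 q1-a->q2 q1-b->q2 q2-a->q3 q2-b->q3 q3-a->q3 q3-b->q3

Count input length up to 3: every symbol moves from q0 toward q3, which means 'more than 2' and absorbs. Accept from {q2}.
With 4 states:
        a   b  
>  q0   q1  q1 
   q1   q2  q2 
 * q2   q3  q3 
   q3   q3  q3 
(> = start, * = accepting)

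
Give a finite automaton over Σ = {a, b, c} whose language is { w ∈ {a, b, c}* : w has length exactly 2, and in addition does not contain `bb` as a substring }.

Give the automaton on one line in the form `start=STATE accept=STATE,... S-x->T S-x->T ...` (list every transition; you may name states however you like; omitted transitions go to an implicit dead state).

start=S0 accept=S3 S0-a->S1 S0-b->S2 S0-c->S1 S1-a->S3 S1-b->S3 S1-c->S3 S2-a->S3 S2-b->S4 S2-c->S3 S3-a->S4 S3-b->S4 S3-c->S4 S4-a->S4 S4-b->S4 S4-c->S4

Build one automaton per condition and run them in lockstep. The first has 4 states tracking the input length, saturating at 3; the second has 3 states tracking partial matches of the forbidden pattern `bb`. A product state is a pair (one from each), accepting exactly when both do. After merging equivalent states the machine shrinks.
        a   b   c  
>  S0   S1  S2  S1 
   S1   S3  S3  S3 
   S2   S3  S4  S3 
 * S3   S4  S4  S4 
   S4   S4  S4  S4 
(> = start, * = accepting)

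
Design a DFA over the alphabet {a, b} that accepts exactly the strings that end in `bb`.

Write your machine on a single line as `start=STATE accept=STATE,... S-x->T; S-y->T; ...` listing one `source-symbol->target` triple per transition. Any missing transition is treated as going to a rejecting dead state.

Let each state record the length of the longest suffix of the input read so far that is also a prefix of `bb`. s1 means the last symbol is `b`; s2 means the last 2 symbols are `bb`. Accept only at s2, where the string currently ends in `bb`.
A 3-state machine:
        a   b  
>  s0   s0  s1 
   s1   s0  s2 
 * s2   s0  s2 
(> = start, * = accepting)

start=s0; accept=s2; s0-a->s0; s0-b->s1; s1-a->s0; s1-b->s2; s2-a->s0; s2-b->s2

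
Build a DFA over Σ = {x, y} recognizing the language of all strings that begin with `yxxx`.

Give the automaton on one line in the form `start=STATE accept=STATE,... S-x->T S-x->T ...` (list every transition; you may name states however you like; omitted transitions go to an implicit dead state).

Walk along `yxxx` while the input agrees: from A take `y` to B, and so on. Any deviation drops to the rejecting sink F. Once E is reached the prefix is confirmed and every continuation is accepted.
       x  y 
>  A   F  B 
   B   C  F 
   C   D  F 
   D   E  F 
 * E   E  E 
   F   F  F 
(> = start, * = accepting)

start=A accept=E A-x->F A-y->B B-x->C B-y->F C-x->D C-y->F D-x->E D-y->F E-x->E E-y->E F-x->F F-y->F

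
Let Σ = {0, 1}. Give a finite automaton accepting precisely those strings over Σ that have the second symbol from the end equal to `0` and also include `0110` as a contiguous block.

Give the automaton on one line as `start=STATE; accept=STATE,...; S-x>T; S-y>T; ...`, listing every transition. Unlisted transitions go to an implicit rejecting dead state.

Handle the two conditions separately and then intersect. The first has 7 states tracking the last 2 symbols read; the second has 5 states tracking whether and how much of `0110` has been seen. A product state is a pair (one from each), accepting exactly when both do. Equivalent product states are then merged.
An 8-state machine:
        0   1  
>  s0   s1  s0 
   s1   s1  s2 
   s2   s1  s3 
   s3   s4  s0 
   s4   s5  s6 
 * s5   s5  s6 
 * s6   s4  s7 
   s7   s4  s7 
(> = start, * = accepting)

start=s0; accept=s5,s6; s0-0>s1; s0-1>s0; s1-0>s1; s1-1>s2; s2-0>s1; s2-1>s3; s3-0>s4; s3-1>s0; s4-0>s5; s4-1>s6; s5-0>s5; s5-1>s6; s6-0>s4; s6-1>s7; s7-0>s4; s7-1>s7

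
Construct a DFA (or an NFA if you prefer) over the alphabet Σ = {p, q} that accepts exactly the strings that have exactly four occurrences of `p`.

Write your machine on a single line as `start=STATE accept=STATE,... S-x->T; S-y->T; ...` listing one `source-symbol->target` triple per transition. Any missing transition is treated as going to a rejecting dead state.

Count `p`s, saturating at 5: states S0 through S4 mean 0 through 4 `p`s seen; S5 means more than 4. Each `p` increments (capped at S5); other symbols loop. Accept from {S4}.
6 states suffice.
        p   q  
>  S0   S1  S0 
   S1   S2  S1 
   S2   S3  S2 
   S3   S4  S3 
 * S4   S5  S4 
   S5   S5  S5 
(> = start, * = accepting)

start=S0; accept=S4; S0-p->S1; S0-q->S0; S1-p->S2; S1-q->S1; S2-p->S3; S2-q->S2; S3-p->S4; S3-q->S3; S4-p->S5; S4-q->S4; S5-p->S5; S5-q->S5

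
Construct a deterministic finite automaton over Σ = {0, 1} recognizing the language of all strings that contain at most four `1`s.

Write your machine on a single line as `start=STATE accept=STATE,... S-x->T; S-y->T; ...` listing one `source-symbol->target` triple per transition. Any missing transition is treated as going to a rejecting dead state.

start=s0; accept=s0,s1,s2,s3,s4; s0-0->s0; s0-1->s1; s1-0->s1; s1-1->s2; s2-0->s2; s2-1->s3; s3-0->s3; s3-1->s4; s4-0->s4; s4-1->s5; s5-0->s5; s5-1->s5

Count `1`s, saturating at 5: states s0 through s4 mean 0 through 4 `1`s seen; s5 means more than 4. Each `1` increments (capped at s5); other symbols loop. Accept from {s0, s1, s2, s3, s4}.
6 states suffice.
        0   1  
>* s0   s0  s1 
 * s1   s1  s2 
 * s2   s2  s3 
 * s3   s3  s4 
 * s4   s4  s5 
   s5   s5  s5 
(> = start, * = accepting)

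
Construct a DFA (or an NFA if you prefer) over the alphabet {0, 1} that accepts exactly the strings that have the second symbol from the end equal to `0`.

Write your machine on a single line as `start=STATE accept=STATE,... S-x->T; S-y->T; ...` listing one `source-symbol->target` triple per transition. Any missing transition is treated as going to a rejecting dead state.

A DFA must remember the last 2 symbols (since which symbol is second-to-last isn't known until the input ends). Use one state per possible window of the last ≤2 symbols; accept from those whose window starts with `0`.
With 7 states:
        0   1  
>  s0   s1  s2 
   s1   s3  s4 
   s2   s5  s6 
 * s3   s3  s4 
 * s4   s5  s6 
   s5   s3  s4 
   s6   s5  s6 
(> = start, * = accepting)

start=s0; accept=s3,s4; s0-0->s1; s0-1->s2; s1-0->s3; s1-1->s4; s2-0->s5; s2-1->s6; s3-0->s3; s3-1->s4; s4-0->s5; s4-1->s6; s5-0->s3; s5-1->s4; s6-0->s5; s6-1->s6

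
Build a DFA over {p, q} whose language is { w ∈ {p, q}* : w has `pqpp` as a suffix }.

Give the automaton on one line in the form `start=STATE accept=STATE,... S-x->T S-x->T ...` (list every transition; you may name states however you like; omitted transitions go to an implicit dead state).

Remember how much of `pqpp` the current input suffix matches. State s0 means no match yet; s1 means the last symbol is `p`; s2 means the last 2 symbols are `pq`; s3 means the last 3 symbols are `pqp`; s4 means the last 4 symbols are `pqpp`. Only s4 accepts. On a mismatch, fall back to the longest proper suffix that is still a prefix of `pqpp`.
        p   q  
>  s0   s1  s0 
   s1   s1  s2 
   s2   s3  s0 
   s3   s4  s2 
 * s4   s1  s2 
(> = start, * = accepting)

start=s0 accept=s4 s0-p->s1 s0-q->s0 s1-p->s1 s1-q->s2 s2-p->s3 s2-q->s0 s3-p->s4 s3-q->s2 s4-p->s1 s4-q->s2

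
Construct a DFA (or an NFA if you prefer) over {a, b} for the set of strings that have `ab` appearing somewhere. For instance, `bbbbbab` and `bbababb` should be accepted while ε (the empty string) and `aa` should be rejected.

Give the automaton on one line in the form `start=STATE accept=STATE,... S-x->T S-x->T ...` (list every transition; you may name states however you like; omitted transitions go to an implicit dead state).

Track how much of `ab` has been matched so far: state s0 is no progress, s2 is the absorbing accept state reached once `ab` has occurred. Intermediate states record partial matches; on a mismatch, fall back to the longest reusable overlap.
With 3 states:
        a   b  
>  s0   s1  s0 
   s1   s1  s2 
 * s2   s2  s2 
(> = start, * = accepting)

start=s0 accept=s2 s0-a->s1 s0-b->s0 s1-a->s1 s1-b->s2 s2-a->s2 s2-b->s2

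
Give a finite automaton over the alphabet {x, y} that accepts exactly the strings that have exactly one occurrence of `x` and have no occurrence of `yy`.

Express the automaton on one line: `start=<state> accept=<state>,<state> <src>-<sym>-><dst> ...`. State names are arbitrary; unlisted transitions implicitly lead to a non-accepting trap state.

Handle the two conditions separately and then intersect. The first has 3 states tracking the count of `x`s, saturating at 2; the second has 3 states tracking partial matches of the forbidden pattern `yy`. A product state is a pair (one from each), accepting exactly when both do.
A 9-state machine:
       x  y 
>  A   B  C 
 * B   D  E 
   C   B  F 
   D   D  G 
 * E   D  H 
   F   H  F 
   G   D  I 
   H   I  H 
   I   I  I 
(> = start, * = accepting)

start=A accept=B,E A-x->B A-y->C B-x->D B-y->E C-x->B C-y->F D-x->D D-y->G E-x->D E-y->H F-x->H F-y->F G-x->D G-y->I H-x->I H-y->H I-x->I I-y->I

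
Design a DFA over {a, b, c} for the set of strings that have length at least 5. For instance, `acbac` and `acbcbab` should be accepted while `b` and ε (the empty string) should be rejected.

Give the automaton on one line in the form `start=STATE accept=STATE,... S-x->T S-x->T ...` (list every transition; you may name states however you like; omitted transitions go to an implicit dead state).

start=q0 accept=q5,q6 q0-a->q1 q0-b->q1 q0-c->q1 q1-a->q2 q1-b->q2 q1-c->q2 q2-a->q3 q2-b->q3 q2-c->q3 q3-a->q4 q3-b->q4 q3-c->q4 q4-a->q5 q4-b->q5 q4-c->q5 q5-a->q6 q5-b->q6 q5-c->q6 q6-a->q6 q6-b->q6 q6-c->q6

We only need to distinguish lengths 0, 1, …, 5, and '>5'. Chain q0 → q1 → q2 → q3 → q4 → q5 → q6 on every symbol, with q6 looping. Accepting states: {q5, q6}.
A 7-state machine:
        a   b   c  
>  q0   q1  q1  q1 
   q1   q2  q2  q2 
   q2   q3  q3  q3 
   q3   q4  q4  q4 
   q4   q5  q5  q5 
 * q5   q6  q6  q6 
 * q6   q6  q6  q6 
(> = start, * = accepting)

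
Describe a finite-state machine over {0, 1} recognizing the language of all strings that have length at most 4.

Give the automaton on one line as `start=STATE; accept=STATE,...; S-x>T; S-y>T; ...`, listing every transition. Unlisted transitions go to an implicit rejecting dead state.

Count input length up to 5: every symbol moves from q0 toward q5, which means 'more than 4' and absorbs. Accept from {q0, q1, q2, q3, q4}.
6 states suffice.
        0   1  
>* q0   q1  q1 
 * q1   q2  q2 
 * q2   q3  q3 
 * q3   q4  q4 
 * q4   q5  q5 
   q5   q5  q5 
(> = start, * = accepting)

start=q0; accept=q0,q1,q2,q3,q4; q0-0>q1; q0-1>q1; q1-0>q2; q1-1>q2; q2-0>q3; q2-1>q3; q3-0>q4; q3-1>q4; q4-0>q5; q4-1>q5; q5-0>q5; q5-1>q5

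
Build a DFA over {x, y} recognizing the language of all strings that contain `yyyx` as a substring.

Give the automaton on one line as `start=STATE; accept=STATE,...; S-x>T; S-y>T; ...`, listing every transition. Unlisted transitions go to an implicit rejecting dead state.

start=q0; accept=q4; q0-x>q0; q0-y>q1; q1-x>q0; q1-y>q2; q2-x>q0; q2-y>q3; q3-x>q4; q3-y>q3; q4-x>q4; q4-y>q4

States q0..q3 record the length of the longest prefix of `yyyx` that matches the current input suffix. Reaching q4 means `yyyx` has been seen, and we stay there forever. Accept from q4.
5 states suffice.
        x   y  
>  q0   q0  q1 
   q1   q0  q2 
   q2   q0  q3 
   q3   q4  q3 
 * q4   q4  q4 
(> = start, * = accepting)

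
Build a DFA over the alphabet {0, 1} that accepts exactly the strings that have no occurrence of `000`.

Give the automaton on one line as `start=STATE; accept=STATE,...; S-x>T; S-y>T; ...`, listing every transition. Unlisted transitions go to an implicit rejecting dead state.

This is the complement of 'contains `000`'. Use the same substring-matching states — q0 through q3 holding how much of `000` has just been matched — but flip the accepting set: everything except the trap q3 accepts.
4 states suffice.
        0   1  
>* q0   q1  q0 
 * q1   q2  q0 
 * q2   q3  q0 
   q3   q3  q3 
(> = start, * = accepting)

start=q0; accept=q0,q1,q2; q0-0>q1; q0-1>q0; q1-0>q2; q1-1>q0; q2-0>q3; q2-1>q0; q3-0>q3; q3-1>q3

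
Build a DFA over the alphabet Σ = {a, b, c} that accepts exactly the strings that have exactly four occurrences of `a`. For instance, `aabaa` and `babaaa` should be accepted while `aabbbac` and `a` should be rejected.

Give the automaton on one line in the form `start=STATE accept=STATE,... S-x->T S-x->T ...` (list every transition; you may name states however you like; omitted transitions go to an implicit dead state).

Only the number of `a`s matters, and only up to 5. Make a chain q0 → q1 → q2 → q3 → q4 → q5 advanced by each `a` (with q5 absorbing); every other symbol self-loops. The accepting set is {q4}.
A 6-state machine:
        a   b   c  
>  q0   q1  q0  q0 
   q1   q2  q1  q1 
   q2   q3  q2  q2 
   q3   q4  q3  q3 
 * q4   q5  q4  q4 
   q5   q5  q5  q5 
(> = start, * = accepting)

start=q0 accept=q4 q0-a->q1 q0-b->q0 q0-c->q0 q1-a->q2 q1-b->q1 q1-c->q1 q2-a->q3 q2-b->q2 q2-c->q2 q3-a->q4 q3-b->q3 q3-c->q3 q4-a->q5 q4-b->q4 q4-c->q4 q5-a->q5 q5-b->q5 q5-c->q5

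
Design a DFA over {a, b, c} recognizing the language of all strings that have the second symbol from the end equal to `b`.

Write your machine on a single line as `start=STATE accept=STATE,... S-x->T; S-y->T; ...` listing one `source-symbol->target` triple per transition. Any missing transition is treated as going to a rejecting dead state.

start=q0; accept=q7,q8,q9; q0-a->q1; q0-b->q2; q0-c->q3; q1-a->q4; q1-b->q5; q1-c->q6; q2-a->q7; q2-b->q8; q2-c->q9; q3-a->q10; q3-b->q11; q3-c->q12; q4-a->q4; q4-b->q5; q4-c->q6; q5-a->q7; q5-b->q8; q5-c->q9; q6-a->q10; q6-b->q11; q6-c->q12; q7-a->q4; q7-b->q5; q7-c->q6; q8-a->q7; q8-b->q8; q8-c->q9; q9-a->q10; q9-b->q11; q9-c->q12; q10-a->q4; q10-b->q5; q10-c->q6; q11-a->q7; q11-b->q8; q11-c->q9; q12-a->q10; q12-b->q11; q12-c->q12

Because acceptance depends on a position counted from the end, the machine has to buffer the most recent 2 symbols. Make each state the string of the last up-to-2 symbols read; on input `x` shift the window left and append `x`. Accept when the buffered window has length 2 and begins with `b`.
A 13-state machine:
          a    b    c  
>  q0     q1   q2   q3 
   q1     q4   q5   q6 
   q2     q7   q8   q9 
   q3    q10  q11  q12 
   q4     q4   q5   q6 
   q5     q7   q8   q9 
   q6    q10  q11  q12 
 * q7     q4   q5   q6 
 * q8     q7   q8   q9 
 * q9    q10  q11  q12 
   q10    q4   q5   q6 
   q11    q7   q8   q9 
   q12   q10  q11  q12 
(> = start, * = accepting)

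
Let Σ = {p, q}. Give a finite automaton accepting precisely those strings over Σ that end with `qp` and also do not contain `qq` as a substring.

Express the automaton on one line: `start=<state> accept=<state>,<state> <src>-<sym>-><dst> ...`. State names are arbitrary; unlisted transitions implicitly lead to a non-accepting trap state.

start=s0 accept=s2 s0-p->s0 s0-q->s1 s1-p->s2 s1-q->s3 s2-p->s0 s2-q->s1 s3-p->s3 s3-q->s3

Run two small machines in parallel and take their product. The first has 3 states tracking how much of the suffix `qp` has currently been matched; the second has 3 states tracking partial matches of the forbidden pattern `qq`. A product state is a pair (one from each), accepting exactly when both do. Minimizing collapses redundant product states.
A 4-state machine:
        p   q  
>  s0   s0  s1 
   s1   s2  s3 
 * s2   s0  s1 
   s3   s3  s3 
(> = start, * = accepting)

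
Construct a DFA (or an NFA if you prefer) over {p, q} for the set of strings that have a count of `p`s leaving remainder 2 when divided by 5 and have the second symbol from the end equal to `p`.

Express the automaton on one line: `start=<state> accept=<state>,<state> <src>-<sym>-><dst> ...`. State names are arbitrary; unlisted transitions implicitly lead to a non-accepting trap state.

Handle the two conditions separately and then intersect. One (5 states) tracks the count of `p`s modulo 5; the other (7 states) tracks the last 2 symbols read. Each combined state is a pair, one component from each; accept when both components accept. Minimizing collapses redundant product states.
9 states suffice.
        p   q  
>  S0   S1  S0 
   S1   S2  S3 
 * S2   S4  S5 
   S3   S6  S3 
   S4   S7  S4 
 * S5   S4  S8 
   S6   S4  S5 
   S7   S0  S7 
   S8   S4  S8 
(> = start, * = accepting)

start=S0 accept=S2,S5 S0-p->S1 S0-q->S0 S1-p->S2 S1-q->S3 S2-p->S4 S2-q->S5 S3-p->S6 S3-q->S3 S4-p->S7 S4-q->S4 S5-p->S4 S5-q->S8 S6-p->S4 S6-q->S5 S7-p->S0 S7-q->S7 S8-p->S4 S8-q->S8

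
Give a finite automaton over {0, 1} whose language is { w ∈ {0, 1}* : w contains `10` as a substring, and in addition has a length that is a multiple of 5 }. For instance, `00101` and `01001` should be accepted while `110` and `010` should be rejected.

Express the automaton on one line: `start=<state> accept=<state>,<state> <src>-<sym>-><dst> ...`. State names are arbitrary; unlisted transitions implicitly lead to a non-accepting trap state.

start=S0 accept=S13 S0-0->S1 S0-1->S2 S1-0->S3 S1-1->S4 S2-0->S5 S2-1->S4 S3-0->S6 S3-1->S7 S4-0->S8 S4-1->S7 S5-0->S8 S5-1->S8 S6-0->S9 S6-1->S10 S7-0->S11 S7-1->S10 S8-0->S11 S8-1->S11 S9-0->S0 S9-1->S12 S10-0->S13 S10-1->S12 S11-0->S13 S11-1->S13 S12-0->S14 S12-1->S2 S13-0->S14 S13-1->S14 S14-0->S5 S14-1->S5

Build one automaton per condition and run them in lockstep. The first has 3 states tracking whether and how much of `10` has been seen; the second has 5 states tracking the input length modulo 5. A product state is a pair (one from each), accepting exactly when both do.
A 15-state machine:
          0    1  
>  S0     S1   S2 
   S1     S3   S4 
   S2     S5   S4 
   S3     S6   S7 
   S4     S8   S7 
   S5     S8   S8 
   S6     S9  S10 
   S7    S11  S10 
   S8    S11  S11 
   S9     S0  S12 
   S10   S13  S12 
   S11   S13  S13 
   S12   S14   S2 
 * S13   S14  S14 
   S14    S5   S5 
(> = start, * = accepting)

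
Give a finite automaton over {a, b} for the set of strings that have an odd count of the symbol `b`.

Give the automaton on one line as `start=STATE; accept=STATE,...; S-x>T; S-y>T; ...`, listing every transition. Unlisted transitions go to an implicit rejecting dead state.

start=q0; accept=q1; q0-a>q0; q0-b>q1; q1-a>q1; q1-b>q0

Keep the running count of `b`s modulo 2: each `b` advances along the cycle q0 → q1 → q0 while other symbols loop. Accept at q1.
With 2 states:
        a   b  
>  q0   q0  q1 
 * q1   q1  q0 
(> = start, * = accepting)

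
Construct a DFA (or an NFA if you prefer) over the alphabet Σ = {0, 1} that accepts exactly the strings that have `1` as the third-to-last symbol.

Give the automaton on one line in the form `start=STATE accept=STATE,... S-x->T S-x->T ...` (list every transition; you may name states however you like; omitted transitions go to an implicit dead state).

start=A accept=L,M,N,O A-0->B A-1->C B-0->D B-1->E C-0->F C-1->G D-0->H D-1->I E-0->J E-1->K F-0->L F-1->M G-0->N G-1->O H-0->H H-1->I I-0->J I-1->K J-0->L J-1->M K-0->N K-1->O L-0->H L-1->I M-0->J M-1->K N-0->L N-1->M O-0->N O-1->O

Because acceptance depends on a position counted from the end, the machine has to buffer the most recent 3 symbols. Make each state the string of the last up-to-3 symbols read; on input `x` shift the window left and append `x`. Accept when the buffered window has length 3 and begins with `1`.
15 states suffice.
       0  1 
>  A   B  C 
   B   D  E 
   C   F  G 
   D   H  I 
   E   J  K 
   F   L  M 
   G   N  O 
   H   H  I 
   I   J  K 
   J   L  M 
   K   N  O 
 * L   H  I 
 * M   J  K 
 * N   L  M 
 * O   N  O 
(> = start, * = accepting)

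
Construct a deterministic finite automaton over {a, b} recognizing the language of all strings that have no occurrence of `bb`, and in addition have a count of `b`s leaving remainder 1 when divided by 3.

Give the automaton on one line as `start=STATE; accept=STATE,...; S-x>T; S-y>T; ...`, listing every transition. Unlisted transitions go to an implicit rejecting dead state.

Run two small machines in parallel and take their product. The first has 3 states tracking partial matches of the forbidden pattern `bb`; the second has 3 states tracking the count of `b`s modulo 3. A product state is a pair (one from each), accepting exactly when both do. After merging equivalent states the machine shrinks.
        a   b  
>  q0   q0  q1 
 * q1   q2  q3 
 * q2   q2  q4 
   q3   q3  q3 
   q4   q5  q3 
   q5   q5  q6 
   q6   q0  q3 
(> = start, * = accepting)

start=q0; accept=q1,q2; q0-a>q0; q0-b>q1; q1-a>q2; q1-b>q3; q2-a>q2; q2-b>q4; q3-a>q3; q3-b>q3; q4-a>q5; q4-b>q3; q5-a>q5; q5-b>q6; q6-a>q0; q6-b>q3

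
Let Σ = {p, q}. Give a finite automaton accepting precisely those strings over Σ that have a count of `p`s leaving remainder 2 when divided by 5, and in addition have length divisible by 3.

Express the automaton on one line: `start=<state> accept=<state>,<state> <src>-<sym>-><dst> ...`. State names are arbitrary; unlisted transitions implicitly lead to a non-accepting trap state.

Run two small machines in parallel and take their product. The first has 5 states tracking the count of `p`s modulo 5; the second has 3 states tracking the input length modulo 3. A product state is a pair (one from each), accepting exactly when both do.
With 15 states:
          p    q  
>  S0     S1   S2 
   S1     S3   S4 
   S2     S4   S5 
   S3     S6   S7 
   S4     S7   S8 
   S5     S8   S0 
   S6     S9  S10 
 * S7    S10  S11 
   S8    S11   S1 
   S9     S5  S12 
   S10   S12  S13 
   S11   S13   S3 
   S12    S0  S14 
   S13   S14   S6 
   S14    S2   S9 
(> = start, * = accepting)

start=S0 accept=S7 S0-p->S1 S0-q->S2 S1-p->S3 S1-q->S4 S2-p->S4 S2-q->S5 S3-p->S6 S3-q->S7 S4-p->S7 S4-q->S8 S5-p->S8 S5-q->S0 S6-p->S9 S6-q->S10 S7-p->S10 S7-q->S11 S8-p->S11 S8-q->S1 S9-p->S5 S9-q->S12 S10-p->S12 S10-q->S13 S11-p->S13 S11-q->S3 S12-p->S0 S12-q->S14 S13-p->S14 S13-q->S6 S14-p->S2 S14-q->S9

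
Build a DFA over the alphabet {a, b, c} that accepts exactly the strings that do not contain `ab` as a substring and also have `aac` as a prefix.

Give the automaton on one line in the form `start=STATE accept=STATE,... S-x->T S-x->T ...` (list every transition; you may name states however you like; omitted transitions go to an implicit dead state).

start=q0 accept=q6,q7 q0-a->q1 q0-b->q2 q0-c->q2 q1-a->q3 q1-b->q4 q1-c->q2 q2-a->q5 q2-b->q2 q2-c->q2 q3-a->q5 q3-b->q4 q3-c->q6 q4-a->q4 q4-b->q4 q4-c->q4 q5-a->q5 q5-b->q4 q5-c->q2 q6-a->q7 q6-b->q6 q6-c->q6 q7-a->q7 q7-b->q8 q7-c->q6 q8-a->q8 q8-b->q8 q8-c->q8

Build one automaton per condition and run them in lockstep. The first has 3 states tracking partial matches of the forbidden pattern `ab`; the second has 5 states tracking whether the input so far still matches the prefix `aac`. A product state is a pair (one from each), accepting exactly when both do.
A 9-state machine:
        a   b   c  
>  q0   q1  q2  q2 
   q1   q3  q4  q2 
   q2   q5  q2  q2 
   q3   q5  q4  q6 
   q4   q4  q4  q4 
   q5   q5  q4  q2 
 * q6   q7  q6  q6 
 * q7   q7  q8  q6 
   q8   q8  q8  q8 
(> = start, * = accepting)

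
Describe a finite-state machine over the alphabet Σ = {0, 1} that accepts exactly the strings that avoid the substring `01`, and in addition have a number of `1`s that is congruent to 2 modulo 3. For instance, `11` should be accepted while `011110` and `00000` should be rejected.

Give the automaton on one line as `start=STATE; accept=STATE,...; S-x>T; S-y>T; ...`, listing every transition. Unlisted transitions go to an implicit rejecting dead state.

Run two small machines in parallel and take their product. One (3 states) tracks partial matches of the forbidden pattern `01`; the other (3 states) tracks the count of `1`s modulo 3. Each combined state is a pair, one component from each; accept when both components accept. Equivalent product states are then merged.
A 5-state machine:
       0  1 
>  A   B  C 
   B   B  B 
   C   B  D 
 * D   E  A 
 * E   E  B 
(> = start, * = accepting)

start=A; accept=D,E; A-0>B; A-1>C; B-0>B; B-1>B; C-0>B; C-1>D; D-0>E; D-1>A; E-0>E; E-1>B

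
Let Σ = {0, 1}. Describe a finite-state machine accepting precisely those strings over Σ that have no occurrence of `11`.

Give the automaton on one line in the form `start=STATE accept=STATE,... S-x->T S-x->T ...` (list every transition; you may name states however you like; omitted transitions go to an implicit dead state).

This is the complement of 'contains `11`'. Use the same substring-matching states — q0 through q2 holding how much of `11` has just been matched — but flip the accepting set: everything except the trap q2 accepts.
3 states suffice.
        0   1  
>* q0   q0  q1 
 * q1   q0  q2 
   q2   q2  q2 
(> = start, * = accepting)

start=q0 accept=q0,q1 q0-0->q0 q0-1->q1 q1-0->q0 q1-1->q2 q2-0->q2 q2-1->q2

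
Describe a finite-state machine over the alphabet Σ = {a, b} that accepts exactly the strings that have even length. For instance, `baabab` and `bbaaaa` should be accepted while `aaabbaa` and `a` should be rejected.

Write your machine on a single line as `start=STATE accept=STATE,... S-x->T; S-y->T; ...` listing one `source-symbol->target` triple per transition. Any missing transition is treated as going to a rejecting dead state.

start=q0; accept=q0; q0-a->q1; q0-b->q1; q1-a->q0; q1-b->q0

Count input length modulo 2: every symbol advances one step around the cycle q0 → q1 → q0. Accept at q0.
        a   b  
>* q0   q1  q1 
   q1   q0  q0 
(> = start, * = accepting)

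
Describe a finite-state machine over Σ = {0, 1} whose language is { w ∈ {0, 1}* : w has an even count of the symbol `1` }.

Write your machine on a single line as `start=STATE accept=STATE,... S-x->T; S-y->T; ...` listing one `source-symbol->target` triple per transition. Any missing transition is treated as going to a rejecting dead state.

The only thing that matters is how many `1`s have appeared, reduced mod 2. Use one state per residue: s0 for 0, …, s1 for 1. Reading `1` moves to the next residue; anything else stays put. s0 is accepting.
        0   1  
>* s0   s0  s1 
   s1   s1  s0 
(> = start, * = accepting)

start=s0; accept=s0; s0-0->s0; s0-1->s1; s1-0->s1; s1-1->s0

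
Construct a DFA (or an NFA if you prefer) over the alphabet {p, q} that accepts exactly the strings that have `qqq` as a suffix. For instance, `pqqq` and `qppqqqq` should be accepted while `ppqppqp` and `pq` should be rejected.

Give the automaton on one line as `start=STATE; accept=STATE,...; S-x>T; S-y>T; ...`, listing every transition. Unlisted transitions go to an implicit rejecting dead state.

start=A; accept=D; A-p>A; A-q>B; B-p>A; B-q>C; C-p>A; C-q>D; D-p>A; D-q>D

Remember how much of `qqq` the current input suffix matches. State A means no match yet; B means the last symbol is `q`; C means the last 2 symbols are `qq`; D means the last 3 symbols are `qqq`. Only D accepts. On a mismatch, fall back to the longest proper suffix that is still a prefix of `qqq`.
4 states suffice.
       p  q 
>  A   A  B 
   B   A  C 
   C   A  D 
 * D   A  D 
(> = start, * = accepting)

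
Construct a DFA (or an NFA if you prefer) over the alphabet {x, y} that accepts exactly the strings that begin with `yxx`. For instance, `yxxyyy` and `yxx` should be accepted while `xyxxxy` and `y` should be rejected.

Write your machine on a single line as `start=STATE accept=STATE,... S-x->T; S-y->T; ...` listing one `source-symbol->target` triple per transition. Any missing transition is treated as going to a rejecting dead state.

start=q0; accept=q3; q0-x->q4; q0-y->q1; q1-x->q2; q1-y->q4; q2-x->q3; q2-y->q4; q3-x->q3; q3-y->q3; q4-x->q4; q4-y->q4

Walk along `yxx` while the input agrees: from q0 take `y` to q1, and so on. Any deviation drops to the rejecting sink q4. Once q3 is reached the prefix is confirmed and every continuation is accepted.
        x   y  
>  q0   q4  q1 
   q1   q2  q4 
   q2   q3  q4 
 * q3   q3  q3 
   q4   q4  q4 
(> = start, * = accepting)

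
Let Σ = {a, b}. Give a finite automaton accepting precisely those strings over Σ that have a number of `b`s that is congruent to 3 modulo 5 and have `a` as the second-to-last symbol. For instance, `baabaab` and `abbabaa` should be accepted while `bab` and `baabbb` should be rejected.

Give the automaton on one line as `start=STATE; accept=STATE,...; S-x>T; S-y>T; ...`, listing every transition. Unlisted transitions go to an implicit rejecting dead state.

start=S0; accept=S12,S15; S0-a>S1; S0-b>S2; S1-a>S3; S1-b>S4; S2-a>S5; S2-b>S6; S3-a>S3; S3-b>S4; S4-a>S5; S4-b>S6; S5-a>S7; S5-b>S8; S6-a>S9; S6-b>S10; S7-a>S7; S7-b>S8; S8-a>S9; S8-b>S10; S9-a>S11; S9-b>S12; S10-a>S13; S10-b>S14; S11-a>S11; S11-b>S12; S12-a>S13; S12-b>S14; S13-a>S15; S13-b>S16; S14-a>S17; S14-b>S18; S15-a>S15; S15-b>S16; S16-a>S17; S16-b>S18; S17-a>S19; S17-b>S20; S18-a>S21; S18-b>S22; S19-a>S19; S19-b>S20; S20-a>S21; S20-b>S22; S21-a>S3; S21-b>S4; S22-a>S5; S22-b>S6

Handle the two conditions separately and then intersect. The first has 5 states tracking the count of `b`s modulo 5; the second has 7 states tracking the last 2 symbols read. A product state is a pair (one from each), accepting exactly when both do.
With 23 states:
          a    b  
>  S0     S1   S2 
   S1     S3   S4 
   S2     S5   S6 
   S3     S3   S4 
   S4     S5   S6 
   S5     S7   S8 
   S6     S9  S10 
   S7     S7   S8 
   S8     S9  S10 
   S9    S11  S12 
   S10   S13  S14 
   S11   S11  S12 
 * S12   S13  S14 
   S13   S15  S16 
   S14   S17  S18 
 * S15   S15  S16 
   S16   S17  S18 
   S17   S19  S20 
   S18   S21  S22 
   S19   S19  S20 
   S20   S21  S22 
   S21    S3   S4 
   S22    S5   S6 
(> = start, * = accepting)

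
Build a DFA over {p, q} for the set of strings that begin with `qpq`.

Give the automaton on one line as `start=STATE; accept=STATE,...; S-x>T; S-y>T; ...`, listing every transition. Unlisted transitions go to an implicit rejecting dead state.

start=S0; accept=S3; S0-p>S4; S0-q>S1; S1-p>S2; S1-q>S4; S2-p>S4; S2-q>S3; S3-p>S3; S3-q>S3; S4-p>S4; S4-q>S4

Check the first 3 symbols one by one: S0 through S2 record how many have matched `qpq` so far; any wrong symbol goes to the dead state S4. After all 3 match we enter the accepting sink S3.
With 5 states:
        p   q  
>  S0   S4  S1 
   S1   S2  S4 
   S2   S4  S3 
 * S3   S3  S3 
   S4   S4  S4 
(> = start, * = accepting)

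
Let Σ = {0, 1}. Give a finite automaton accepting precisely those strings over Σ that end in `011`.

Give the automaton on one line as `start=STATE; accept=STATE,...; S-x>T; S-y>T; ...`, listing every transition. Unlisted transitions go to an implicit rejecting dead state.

start=A; accept=D; A-0>B; A-1>A; B-0>B; B-1>C; C-0>B; C-1>D; D-0>B; D-1>A

Remember how much of `011` the current input suffix matches. State A means no match yet; B means the last symbol is `0`; C means the last 2 symbols are `01`; D means the last 3 symbols are `011`. Only D accepts. On a mismatch, fall back to the longest proper suffix that is still a prefix of `011`.
A 4-state machine:
       0  1 
>  A   B  A 
   B   B  C 
   C   B  D 
 * D   B  A 
(> = start, * = accepting)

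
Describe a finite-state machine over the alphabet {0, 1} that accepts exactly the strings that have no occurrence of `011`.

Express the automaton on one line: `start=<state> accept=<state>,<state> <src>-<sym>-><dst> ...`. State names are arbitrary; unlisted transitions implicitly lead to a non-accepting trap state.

Track partial matches of the forbidden pattern `011`. State S3 is a dead state reached once `011` has occurred; every other state accepts. S0 means no part of `011` is currently matched.
A 4-state machine:
        0   1  
>* S0   S1  S0 
 * S1   S1  S2 
 * S2   S1  S3 
   S3   S3  S3 
(> = start, * = accepting)

start=S0 accept=S0,S1,S2 S0-0->S1 S0-1->S0 S1-0->S1 S1-1->S2 S2-0->S1 S2-1->S3 S3-0->S3 S3-1->S3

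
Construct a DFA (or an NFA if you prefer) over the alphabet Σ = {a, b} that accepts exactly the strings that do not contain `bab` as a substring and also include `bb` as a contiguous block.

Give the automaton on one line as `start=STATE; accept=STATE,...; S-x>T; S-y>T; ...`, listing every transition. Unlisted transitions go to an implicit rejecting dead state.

start=q0; accept=q3,q5,q6; q0-a>q0; q0-b>q1; q1-a>q2; q1-b>q3; q2-a>q0; q2-b>q4; q3-a>q5; q3-b>q3; q4-a>q4; q4-b>q4; q5-a>q6; q5-b>q4; q6-a>q6; q6-b>q3

Run two small machines in parallel and take their product. One (4 states) tracks partial matches of the forbidden pattern `bab`; the other (3 states) tracks whether and how much of `bb` has been seen. Each combined state is a pair, one component from each; accept when both components accept. Equivalent product states are then merged.
7 states suffice.
        a   b  
>  q0   q0  q1 
   q1   q2  q3 
   q2   q0  q4 
 * q3   q5  q3 
   q4   q4  q4 
 * q5   q6  q4 
 * q6   q6  q3 
(> = start, * = accepting)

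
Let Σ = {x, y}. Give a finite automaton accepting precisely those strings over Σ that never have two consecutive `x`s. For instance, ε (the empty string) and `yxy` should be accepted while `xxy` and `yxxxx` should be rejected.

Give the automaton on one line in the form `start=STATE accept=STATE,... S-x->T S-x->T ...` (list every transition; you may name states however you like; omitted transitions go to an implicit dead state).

start=S0 accept=S0,S1 S0-x->S1 S0-y->S0 S1-x->S2 S1-y->S0 S2-x->S2 S2-y->S2

Track partial matches of the forbidden pattern `xx`. State S2 is a dead state reached once `xx` has occurred; every other state accepts. S0 means no part of `xx` is currently matched.
With 3 states:
        x   y  
>* S0   S1  S0 
 * S1   S2  S0 
   S2   S2  S2 
(> = start, * = accepting)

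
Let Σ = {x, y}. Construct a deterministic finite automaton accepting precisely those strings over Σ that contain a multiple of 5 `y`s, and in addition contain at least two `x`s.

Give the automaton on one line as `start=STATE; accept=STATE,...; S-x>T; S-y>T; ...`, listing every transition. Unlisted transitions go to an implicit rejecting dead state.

start=A; accept=D; A-x>B; A-y>C; B-x>D; B-y>E; C-x>E; C-y>F; D-x>D; D-y>G; E-x>G; E-y>H; F-x>H; F-y>I; G-x>G; G-y>J; H-x>J; H-y>K; I-x>K; I-y>L; J-x>J; J-y>M; K-x>M; K-y>N; L-x>N; L-y>A; M-x>M; M-y>O; N-x>O; N-y>B; O-x>O; O-y>D

Handle the two conditions separately and then intersect. One (5 states) tracks the count of `y`s modulo 5; the other (4 states) tracks the count of `x`s, saturating at 3. Each combined state is a pair, one component from each; accept when both components accept. Minimizing collapses redundant product states.
With 15 states:
       x  y 
>  A   B  C 
   B   D  E 
   C   E  F 
 * D   D  G 
   E   G  H 
   F   H  I 
   G   G  J 
   H   J  K 
   I   K  L 
   J   J  M 
   K   M  N 
   L   N  A 
   M   M  O 
   N   O  B 
   O   O  D 
(> = start, * = accepting)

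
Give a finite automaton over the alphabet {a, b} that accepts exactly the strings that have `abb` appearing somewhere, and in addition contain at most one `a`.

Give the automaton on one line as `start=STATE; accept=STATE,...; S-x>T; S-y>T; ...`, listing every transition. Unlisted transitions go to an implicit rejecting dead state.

start=q0; accept=q4; q0-a>q1; q0-b>q0; q1-a>q2; q1-b>q3; q2-a>q2; q2-b>q2; q3-a>q2; q3-b>q4; q4-a>q2; q4-b>q4

Handle the two conditions separately and then intersect. The first has 4 states tracking whether and how much of `abb` has been seen; the second has 3 states tracking the count of `a`s, saturating at 2. A product state is a pair (one from each), accepting exactly when both do. Minimizing collapses redundant product states.
        a   b  
>  q0   q1  q0 
   q1   q2  q3 
   q2   q2  q2 
   q3   q2  q4 
 * q4   q2  q4 
(> = start, * = accepting)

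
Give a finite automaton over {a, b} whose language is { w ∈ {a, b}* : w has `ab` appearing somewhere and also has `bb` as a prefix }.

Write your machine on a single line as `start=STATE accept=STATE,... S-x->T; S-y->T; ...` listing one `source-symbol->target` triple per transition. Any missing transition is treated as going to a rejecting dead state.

Handle the two conditions separately and then intersect. The first has 3 states tracking whether and how much of `ab` has been seen; the second has 4 states tracking whether the input so far still matches the prefix `bb`. A product state is a pair (one from each), accepting exactly when both do.
7 states suffice.
        a   b  
>  q0   q1  q2 
   q1   q1  q3 
   q2   q1  q4 
   q3   q3  q3 
   q4   q5  q4 
   q5   q5  q6 
 * q6   q6  q6 
(> = start, * = accepting)

start=q0; accept=q6; q0-a->q1; q0-b->q2; q1-a->q1; q1-b->q3; q2-a->q1; q2-b->q4; q3-a->q3; q3-b->q3; q4-a->q5; q4-b->q4; q5-a->q5; q5-b->q6; q6-a->q6; q6-b->q6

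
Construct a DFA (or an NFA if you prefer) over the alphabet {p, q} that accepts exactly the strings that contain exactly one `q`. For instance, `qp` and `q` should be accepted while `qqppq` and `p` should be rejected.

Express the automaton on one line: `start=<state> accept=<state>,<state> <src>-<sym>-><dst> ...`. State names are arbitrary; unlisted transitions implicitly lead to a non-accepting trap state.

Count `q`s, saturating at 2: state S0 means no `q` yet, S1 means one `q` seen, S2 means more than one. Each `q` increments (capped at S2); other symbols loop. Accept from {S1}.
With 3 states:
        p   q  
>  S0   S0  S1 
 * S1   S1  S2 
   S2   S2  S2 
(> = start, * = accepting)

start=S0 accept=S1 S0-p->S0 S0-q->S1 S1-p->S1 S1-q->S2 S2-p->S2 S2-q->S2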